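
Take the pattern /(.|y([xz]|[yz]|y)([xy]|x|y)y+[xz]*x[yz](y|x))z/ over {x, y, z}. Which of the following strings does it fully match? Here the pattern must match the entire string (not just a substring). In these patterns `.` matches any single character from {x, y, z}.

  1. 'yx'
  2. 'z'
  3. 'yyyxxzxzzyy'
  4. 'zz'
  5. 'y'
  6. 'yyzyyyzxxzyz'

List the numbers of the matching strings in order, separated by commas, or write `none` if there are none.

1. 'yx' → no match — must end with 'z'
2. 'z' → no match
3. 'yyyxxzxzzyy' → no match — must end with 'z'
4. 'zz' → match
5. 'y' → no match — must end with 'z'
6. 'yyzyyyzxxzyz' → no match

4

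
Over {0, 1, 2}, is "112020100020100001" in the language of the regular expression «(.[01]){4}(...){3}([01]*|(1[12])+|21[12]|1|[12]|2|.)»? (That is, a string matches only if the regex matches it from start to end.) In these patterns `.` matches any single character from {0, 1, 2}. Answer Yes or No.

Yes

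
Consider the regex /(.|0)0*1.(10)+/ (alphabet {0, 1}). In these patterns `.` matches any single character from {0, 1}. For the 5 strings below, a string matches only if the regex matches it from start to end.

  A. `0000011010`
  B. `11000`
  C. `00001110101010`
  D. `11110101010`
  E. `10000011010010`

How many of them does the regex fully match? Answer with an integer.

2

A → no match
B → no match — must end with `10`
C → match
D → match
E → no match
Total matched: 2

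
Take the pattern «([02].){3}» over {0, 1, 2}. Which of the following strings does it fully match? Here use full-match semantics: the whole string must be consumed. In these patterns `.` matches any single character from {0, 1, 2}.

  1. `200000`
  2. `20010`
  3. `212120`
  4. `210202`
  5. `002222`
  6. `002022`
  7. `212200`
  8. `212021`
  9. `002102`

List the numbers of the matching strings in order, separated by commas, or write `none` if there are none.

1 → match
2 → no match
3 → match
4 → match
5 → match
6 → match
7 → match
8 → match
9 → match

1, 3, 4, 5, 6, 7, 8, 9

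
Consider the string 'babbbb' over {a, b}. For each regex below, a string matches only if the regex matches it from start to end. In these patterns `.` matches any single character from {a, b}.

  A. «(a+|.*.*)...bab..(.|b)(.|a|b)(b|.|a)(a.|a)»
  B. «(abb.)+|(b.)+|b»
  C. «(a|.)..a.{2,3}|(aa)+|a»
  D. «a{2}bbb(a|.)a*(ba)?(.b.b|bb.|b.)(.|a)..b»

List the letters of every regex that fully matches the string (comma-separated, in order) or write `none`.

A → no match
B → match
C → no match
D → no match — must start with 'a'

B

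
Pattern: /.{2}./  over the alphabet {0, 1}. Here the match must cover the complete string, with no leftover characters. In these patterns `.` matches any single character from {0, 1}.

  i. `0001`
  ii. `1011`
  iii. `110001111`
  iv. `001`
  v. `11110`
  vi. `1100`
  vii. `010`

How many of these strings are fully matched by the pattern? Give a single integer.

2

i → no match
ii → no match
iii → no match
iv → match
v → no match
vi → no match
vii → match
Total matched: 2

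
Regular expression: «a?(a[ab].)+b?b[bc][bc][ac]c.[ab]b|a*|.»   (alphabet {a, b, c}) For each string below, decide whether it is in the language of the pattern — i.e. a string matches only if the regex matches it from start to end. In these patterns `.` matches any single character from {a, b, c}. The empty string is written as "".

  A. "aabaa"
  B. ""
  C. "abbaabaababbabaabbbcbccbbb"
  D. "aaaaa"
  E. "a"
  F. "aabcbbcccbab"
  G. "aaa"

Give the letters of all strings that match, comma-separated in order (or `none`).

B, C, D, E, F, G

A → no match
B → match
C → match
D → match
E → match
F → match
G → match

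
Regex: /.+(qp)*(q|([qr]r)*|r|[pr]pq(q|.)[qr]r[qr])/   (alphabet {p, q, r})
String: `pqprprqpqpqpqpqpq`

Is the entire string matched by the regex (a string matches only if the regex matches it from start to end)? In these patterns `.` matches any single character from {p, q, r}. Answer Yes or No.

Yes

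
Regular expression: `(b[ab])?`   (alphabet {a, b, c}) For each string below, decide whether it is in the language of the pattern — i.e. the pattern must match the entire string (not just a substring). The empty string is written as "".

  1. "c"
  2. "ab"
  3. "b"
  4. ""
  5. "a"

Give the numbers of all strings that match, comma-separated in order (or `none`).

1 → no match
2 → no match
3 → no match
4 → match
5 → no match

4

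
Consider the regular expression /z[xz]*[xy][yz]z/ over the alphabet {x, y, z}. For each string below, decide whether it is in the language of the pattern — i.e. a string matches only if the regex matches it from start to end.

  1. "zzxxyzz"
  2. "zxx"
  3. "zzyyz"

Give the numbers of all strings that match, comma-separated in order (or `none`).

1, 3

1 → match
2 → no match — must end with "z"
3 → match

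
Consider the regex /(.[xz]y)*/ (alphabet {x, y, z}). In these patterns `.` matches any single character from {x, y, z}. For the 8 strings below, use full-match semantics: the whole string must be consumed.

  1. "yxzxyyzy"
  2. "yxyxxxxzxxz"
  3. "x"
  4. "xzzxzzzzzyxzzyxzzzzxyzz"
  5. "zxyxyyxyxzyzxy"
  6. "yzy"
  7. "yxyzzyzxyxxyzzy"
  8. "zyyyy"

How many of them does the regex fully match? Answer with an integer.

2

1. "yxzxyyzy" → no match
2. "yxyxxxxzxxz" → no match
3. "x" → no match
4 → no match
5 → no match
6. "yzy" → match
7 → match
8. "zyyyy" → no match
Total matched: 2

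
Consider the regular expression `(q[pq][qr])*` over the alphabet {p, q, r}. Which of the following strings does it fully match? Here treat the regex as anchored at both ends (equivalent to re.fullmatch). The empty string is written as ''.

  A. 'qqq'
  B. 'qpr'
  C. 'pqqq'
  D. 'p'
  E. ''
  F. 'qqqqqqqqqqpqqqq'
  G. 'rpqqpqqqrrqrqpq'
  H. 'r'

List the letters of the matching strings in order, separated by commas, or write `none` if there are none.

A, B, E, F

A → match
B → match
C → no match
D → no match
E → match
F → match
G → no match
H → no match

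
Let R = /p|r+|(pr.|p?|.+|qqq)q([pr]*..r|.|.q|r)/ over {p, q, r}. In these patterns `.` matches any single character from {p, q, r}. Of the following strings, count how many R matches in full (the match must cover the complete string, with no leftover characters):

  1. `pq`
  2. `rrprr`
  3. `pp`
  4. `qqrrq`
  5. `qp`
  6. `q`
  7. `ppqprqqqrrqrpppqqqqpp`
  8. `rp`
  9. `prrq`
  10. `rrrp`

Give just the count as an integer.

1

1 → no match
2 → no match
3 → no match
4 → no match
5 → match
6 → no match
7 → no match
8 → no match
9 → no match
10 → no match
Total matched: 1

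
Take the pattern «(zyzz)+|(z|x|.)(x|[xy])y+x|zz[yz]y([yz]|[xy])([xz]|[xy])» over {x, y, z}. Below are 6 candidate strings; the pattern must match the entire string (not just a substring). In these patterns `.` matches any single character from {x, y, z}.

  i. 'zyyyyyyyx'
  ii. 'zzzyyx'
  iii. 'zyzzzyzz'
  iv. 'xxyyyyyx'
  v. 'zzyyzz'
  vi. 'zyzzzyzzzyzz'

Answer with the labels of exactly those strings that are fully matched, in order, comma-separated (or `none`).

i → match
ii → match
iii → match
iv → match
v → match
vi → match

i, ii, iii, iv, v, vi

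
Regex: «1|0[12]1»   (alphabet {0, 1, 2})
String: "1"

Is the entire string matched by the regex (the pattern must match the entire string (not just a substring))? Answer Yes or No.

Yes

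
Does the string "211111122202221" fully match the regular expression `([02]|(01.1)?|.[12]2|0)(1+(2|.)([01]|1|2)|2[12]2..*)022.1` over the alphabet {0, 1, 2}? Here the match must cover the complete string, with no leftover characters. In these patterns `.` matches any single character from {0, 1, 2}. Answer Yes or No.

No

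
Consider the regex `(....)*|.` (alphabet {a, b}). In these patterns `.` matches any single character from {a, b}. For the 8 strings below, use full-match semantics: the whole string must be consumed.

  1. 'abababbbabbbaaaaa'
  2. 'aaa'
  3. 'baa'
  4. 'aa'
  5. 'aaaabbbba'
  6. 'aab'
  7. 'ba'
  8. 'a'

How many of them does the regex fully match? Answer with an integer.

1

1 → no match
2 → no match
3 → no match
4 → no match
5 → no match
6 → no match
7 → no match
8 → match
Total matched: 1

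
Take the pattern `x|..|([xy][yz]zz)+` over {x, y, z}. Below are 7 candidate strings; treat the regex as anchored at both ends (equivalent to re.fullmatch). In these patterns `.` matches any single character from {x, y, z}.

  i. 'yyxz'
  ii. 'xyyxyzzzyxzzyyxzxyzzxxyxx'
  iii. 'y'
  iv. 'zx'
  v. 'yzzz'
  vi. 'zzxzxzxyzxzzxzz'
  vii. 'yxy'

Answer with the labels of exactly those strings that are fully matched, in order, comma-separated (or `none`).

iv, v

i. 'yyxz' → no match
ii → no match
iii. 'y' → no match
iv. 'zx' → match
v. 'yzzz' → match
vi → no match
vii. 'yxy' → no match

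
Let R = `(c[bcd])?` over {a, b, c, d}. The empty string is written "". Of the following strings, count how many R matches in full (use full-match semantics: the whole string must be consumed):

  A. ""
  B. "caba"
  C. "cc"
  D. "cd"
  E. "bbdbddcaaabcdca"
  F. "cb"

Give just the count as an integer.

A → match
B → no match
C → match
D → match
E → no match
F → match
Total matched: 4

4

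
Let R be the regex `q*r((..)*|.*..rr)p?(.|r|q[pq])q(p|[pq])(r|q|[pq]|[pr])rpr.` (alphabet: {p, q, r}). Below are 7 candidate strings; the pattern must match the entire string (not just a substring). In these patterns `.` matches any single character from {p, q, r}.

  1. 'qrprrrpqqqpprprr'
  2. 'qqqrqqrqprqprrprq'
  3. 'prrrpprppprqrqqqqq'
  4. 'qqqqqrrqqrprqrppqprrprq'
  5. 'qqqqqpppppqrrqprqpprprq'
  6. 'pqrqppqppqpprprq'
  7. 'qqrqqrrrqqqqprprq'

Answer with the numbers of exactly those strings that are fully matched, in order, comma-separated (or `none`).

1 → match
2 → match
3 → no match
4 → match
5 → no match
6 → no match
7 → match

1, 2, 4, 7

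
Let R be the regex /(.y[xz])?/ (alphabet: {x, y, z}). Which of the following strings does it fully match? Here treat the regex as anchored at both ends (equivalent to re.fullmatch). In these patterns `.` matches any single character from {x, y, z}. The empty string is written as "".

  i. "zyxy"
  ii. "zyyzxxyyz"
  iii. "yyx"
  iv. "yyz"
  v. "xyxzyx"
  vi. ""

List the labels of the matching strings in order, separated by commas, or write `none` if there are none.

i → no match
ii → no match
iii → match
iv → match
v → no match
vi → match

iii, iv, vi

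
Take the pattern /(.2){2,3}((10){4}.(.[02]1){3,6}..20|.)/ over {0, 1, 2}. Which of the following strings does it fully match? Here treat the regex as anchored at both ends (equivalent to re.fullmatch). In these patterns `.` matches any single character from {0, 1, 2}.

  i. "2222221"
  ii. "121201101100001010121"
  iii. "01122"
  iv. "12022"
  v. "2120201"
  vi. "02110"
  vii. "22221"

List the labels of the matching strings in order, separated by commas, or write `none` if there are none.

i, iv, vii

i → match
ii → no match
iii → no match
iv → match
v → no match
vi → no match
vii → match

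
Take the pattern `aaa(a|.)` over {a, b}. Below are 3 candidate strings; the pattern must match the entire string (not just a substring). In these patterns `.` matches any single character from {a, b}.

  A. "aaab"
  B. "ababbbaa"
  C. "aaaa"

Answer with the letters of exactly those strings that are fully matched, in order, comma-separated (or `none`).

A, C

A → match
B → no match — must start with "aaa"
C → match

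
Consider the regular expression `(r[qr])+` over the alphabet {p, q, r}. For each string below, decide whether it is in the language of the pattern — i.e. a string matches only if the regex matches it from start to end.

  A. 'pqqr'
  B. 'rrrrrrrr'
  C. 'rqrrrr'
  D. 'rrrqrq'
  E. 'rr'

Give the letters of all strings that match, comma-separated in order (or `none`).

A → no match — must start with 'r'
B → match
C → match
D → match
E → match

B, C, D, E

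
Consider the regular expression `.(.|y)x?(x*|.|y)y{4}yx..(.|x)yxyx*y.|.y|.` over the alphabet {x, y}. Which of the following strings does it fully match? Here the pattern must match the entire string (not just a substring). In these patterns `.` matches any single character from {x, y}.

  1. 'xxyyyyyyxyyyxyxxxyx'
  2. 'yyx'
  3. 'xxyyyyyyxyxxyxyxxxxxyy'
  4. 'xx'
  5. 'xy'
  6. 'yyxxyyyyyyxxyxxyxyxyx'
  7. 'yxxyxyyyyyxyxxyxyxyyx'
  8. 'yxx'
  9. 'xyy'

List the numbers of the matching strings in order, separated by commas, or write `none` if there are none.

3, 5

1 → no match
2 → no match
3 → match
4 → no match
5 → match
6 → no match
7 → no match
8 → no match
9 → no match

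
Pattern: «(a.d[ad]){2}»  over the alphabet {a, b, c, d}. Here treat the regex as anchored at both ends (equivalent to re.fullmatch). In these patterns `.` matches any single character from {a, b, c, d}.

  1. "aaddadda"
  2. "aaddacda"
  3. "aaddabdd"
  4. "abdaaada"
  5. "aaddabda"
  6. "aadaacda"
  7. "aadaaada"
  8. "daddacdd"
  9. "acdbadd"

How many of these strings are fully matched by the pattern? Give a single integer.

1 → match
2 → match
3 → match
4 → match
5 → match
6 → match
7 → match
8 → no match — must start with "a"
9 → no match
Total matched: 7

7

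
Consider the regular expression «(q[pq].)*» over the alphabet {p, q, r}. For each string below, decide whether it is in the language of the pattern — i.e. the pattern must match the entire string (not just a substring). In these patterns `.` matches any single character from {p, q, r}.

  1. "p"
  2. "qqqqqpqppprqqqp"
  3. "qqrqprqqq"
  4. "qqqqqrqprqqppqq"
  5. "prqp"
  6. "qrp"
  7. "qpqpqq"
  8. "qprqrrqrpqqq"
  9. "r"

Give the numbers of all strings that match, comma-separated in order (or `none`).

1 → no match
2 → no match
3 → match
4 → no match
5 → no match
6 → no match
7 → no match
8 → no match
9 → no match

3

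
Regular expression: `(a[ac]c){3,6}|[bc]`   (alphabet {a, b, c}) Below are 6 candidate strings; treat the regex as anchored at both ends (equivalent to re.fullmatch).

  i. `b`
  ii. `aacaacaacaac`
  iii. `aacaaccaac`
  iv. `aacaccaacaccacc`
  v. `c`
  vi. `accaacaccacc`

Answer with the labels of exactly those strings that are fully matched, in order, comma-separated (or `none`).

i, ii, iv, v, vi

i → match
ii → match
iii → no match
iv → match
v → match
vi → match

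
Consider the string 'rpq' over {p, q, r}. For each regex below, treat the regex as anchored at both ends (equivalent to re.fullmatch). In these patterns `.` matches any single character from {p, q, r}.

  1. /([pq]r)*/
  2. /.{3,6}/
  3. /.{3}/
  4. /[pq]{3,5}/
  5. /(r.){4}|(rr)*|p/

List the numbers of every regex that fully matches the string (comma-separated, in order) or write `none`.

1 → no match
2 → match
3 → match
4 → no match
5 → no match

2, 3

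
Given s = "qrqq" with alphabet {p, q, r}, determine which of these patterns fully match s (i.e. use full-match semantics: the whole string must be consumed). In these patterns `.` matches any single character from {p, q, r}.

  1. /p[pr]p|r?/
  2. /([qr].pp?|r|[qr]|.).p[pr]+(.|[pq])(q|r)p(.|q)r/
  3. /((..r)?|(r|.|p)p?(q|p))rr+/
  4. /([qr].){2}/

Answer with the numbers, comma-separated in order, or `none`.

4

1 → no match
2 → no match — must end with "r"
3 → no match — must end with "r"
4 → match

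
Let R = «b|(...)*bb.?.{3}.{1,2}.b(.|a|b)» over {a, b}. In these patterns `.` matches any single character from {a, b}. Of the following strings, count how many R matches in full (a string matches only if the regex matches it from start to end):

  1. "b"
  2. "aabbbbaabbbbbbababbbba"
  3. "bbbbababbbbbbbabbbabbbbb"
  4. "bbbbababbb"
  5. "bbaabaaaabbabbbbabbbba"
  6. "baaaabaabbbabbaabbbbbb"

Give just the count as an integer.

1 → match
2 → match
3 → match
4 → match
5 → match
6 → match
Total matched: 6

6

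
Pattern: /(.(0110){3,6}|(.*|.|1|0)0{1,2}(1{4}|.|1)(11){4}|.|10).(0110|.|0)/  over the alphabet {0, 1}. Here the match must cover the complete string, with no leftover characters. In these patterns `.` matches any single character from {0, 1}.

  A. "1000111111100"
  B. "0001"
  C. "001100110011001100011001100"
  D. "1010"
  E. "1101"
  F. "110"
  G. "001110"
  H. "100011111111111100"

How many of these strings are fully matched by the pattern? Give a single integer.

A → no match
B → no match
C → no match
D → match
E → no match
F → match
G → no match
H → match
Total matched: 3

3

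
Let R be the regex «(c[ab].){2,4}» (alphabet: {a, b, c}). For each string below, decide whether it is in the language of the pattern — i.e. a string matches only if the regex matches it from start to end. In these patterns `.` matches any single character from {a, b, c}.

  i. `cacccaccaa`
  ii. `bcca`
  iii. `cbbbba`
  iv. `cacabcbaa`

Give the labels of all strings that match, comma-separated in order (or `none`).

i → no match
ii → no match — must start with `c`
iii → no match
iv → no match

none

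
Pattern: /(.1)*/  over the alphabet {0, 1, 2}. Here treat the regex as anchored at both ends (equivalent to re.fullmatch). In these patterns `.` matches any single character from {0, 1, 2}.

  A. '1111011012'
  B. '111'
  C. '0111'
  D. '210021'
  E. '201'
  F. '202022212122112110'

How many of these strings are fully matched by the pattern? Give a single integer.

1

A. '1111011012' → no match
B. '111' → no match
C. '0111' → match
D. '210021' → no match
E. '201' → no match
F → no match
Total matched: 1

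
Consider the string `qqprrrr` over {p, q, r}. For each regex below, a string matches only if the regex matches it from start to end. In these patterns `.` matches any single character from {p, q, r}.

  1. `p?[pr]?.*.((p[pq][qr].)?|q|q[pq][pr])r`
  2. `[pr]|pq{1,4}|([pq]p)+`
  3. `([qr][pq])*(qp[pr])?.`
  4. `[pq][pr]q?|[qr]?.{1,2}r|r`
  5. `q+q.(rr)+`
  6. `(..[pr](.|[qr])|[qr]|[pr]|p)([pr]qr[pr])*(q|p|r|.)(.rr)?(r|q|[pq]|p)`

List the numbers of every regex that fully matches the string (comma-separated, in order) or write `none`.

1 → match
2 → no match
3 → no match
4 → no match
5 → match
6 → no match

1, 5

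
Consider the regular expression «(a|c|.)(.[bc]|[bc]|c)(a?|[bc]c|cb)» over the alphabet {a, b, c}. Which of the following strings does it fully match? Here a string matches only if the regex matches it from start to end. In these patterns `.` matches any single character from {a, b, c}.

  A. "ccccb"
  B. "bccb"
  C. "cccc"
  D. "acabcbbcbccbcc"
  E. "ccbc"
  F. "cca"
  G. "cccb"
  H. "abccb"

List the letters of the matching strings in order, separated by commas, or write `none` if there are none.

A, B, C, E, F, G, H

A → match
B → match
C → match
D → no match
E → match
F → match
G → match
H → match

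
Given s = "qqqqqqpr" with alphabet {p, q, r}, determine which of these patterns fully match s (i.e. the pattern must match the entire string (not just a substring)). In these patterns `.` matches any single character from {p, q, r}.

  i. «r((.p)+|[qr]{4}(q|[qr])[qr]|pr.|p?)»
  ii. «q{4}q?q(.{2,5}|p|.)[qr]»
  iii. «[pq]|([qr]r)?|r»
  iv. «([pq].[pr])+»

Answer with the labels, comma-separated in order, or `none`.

ii

i → no match — must start with "r"
ii → match
iii → no match
iv → no match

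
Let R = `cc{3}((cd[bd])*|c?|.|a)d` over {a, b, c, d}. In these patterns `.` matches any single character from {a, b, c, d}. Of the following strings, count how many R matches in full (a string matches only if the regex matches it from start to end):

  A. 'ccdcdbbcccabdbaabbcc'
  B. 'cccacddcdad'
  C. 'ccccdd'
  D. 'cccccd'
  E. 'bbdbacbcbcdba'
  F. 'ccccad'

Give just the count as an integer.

3

A → no match — must end with 'd'
B → no match
C → match
D → match
E → no match — must start with 'cc'
F → match
Total matched: 3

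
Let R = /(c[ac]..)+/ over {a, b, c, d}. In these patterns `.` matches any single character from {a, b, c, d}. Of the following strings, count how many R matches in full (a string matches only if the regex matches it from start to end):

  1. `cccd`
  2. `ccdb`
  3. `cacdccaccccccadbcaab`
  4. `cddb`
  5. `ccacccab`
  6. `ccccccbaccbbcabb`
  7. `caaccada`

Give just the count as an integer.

6

1 → match
2 → match
3 → match
4 → no match
5 → match
6 → match
7 → match
Total matched: 6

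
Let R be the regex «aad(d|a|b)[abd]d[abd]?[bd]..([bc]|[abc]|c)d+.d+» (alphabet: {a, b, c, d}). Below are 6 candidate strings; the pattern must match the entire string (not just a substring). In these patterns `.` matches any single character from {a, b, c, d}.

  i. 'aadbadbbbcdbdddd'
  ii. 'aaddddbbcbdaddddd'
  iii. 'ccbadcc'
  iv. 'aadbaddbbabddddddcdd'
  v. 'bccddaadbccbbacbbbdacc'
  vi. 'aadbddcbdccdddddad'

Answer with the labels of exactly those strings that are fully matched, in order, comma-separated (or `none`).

i → match
ii → match
iii → no match — must start with 'aad'
iv → match
v → no match — must start with 'aad'
vi → no match

i, ii, iv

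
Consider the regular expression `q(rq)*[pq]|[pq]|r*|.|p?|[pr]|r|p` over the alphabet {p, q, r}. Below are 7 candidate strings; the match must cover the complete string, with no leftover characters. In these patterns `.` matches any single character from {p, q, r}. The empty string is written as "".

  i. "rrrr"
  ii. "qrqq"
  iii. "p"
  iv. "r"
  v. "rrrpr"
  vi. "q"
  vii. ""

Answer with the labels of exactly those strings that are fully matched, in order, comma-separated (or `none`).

i, ii, iii, iv, vi, vii

i → match
ii → match
iii → match
iv → match
v → no match
vi → match
vii → match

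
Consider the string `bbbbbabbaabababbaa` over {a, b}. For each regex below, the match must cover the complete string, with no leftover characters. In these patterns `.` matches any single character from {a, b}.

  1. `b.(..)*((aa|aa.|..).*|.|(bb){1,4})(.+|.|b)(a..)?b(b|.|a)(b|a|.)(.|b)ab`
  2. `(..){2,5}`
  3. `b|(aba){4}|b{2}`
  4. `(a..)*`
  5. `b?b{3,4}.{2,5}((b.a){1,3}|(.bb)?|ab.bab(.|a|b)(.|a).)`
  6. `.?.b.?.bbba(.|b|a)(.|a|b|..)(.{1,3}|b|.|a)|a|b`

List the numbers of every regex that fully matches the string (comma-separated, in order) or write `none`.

5

1 → no match — must end with `ab`
2 → no match
3 → no match
4 → no match
5 → match
6 → no match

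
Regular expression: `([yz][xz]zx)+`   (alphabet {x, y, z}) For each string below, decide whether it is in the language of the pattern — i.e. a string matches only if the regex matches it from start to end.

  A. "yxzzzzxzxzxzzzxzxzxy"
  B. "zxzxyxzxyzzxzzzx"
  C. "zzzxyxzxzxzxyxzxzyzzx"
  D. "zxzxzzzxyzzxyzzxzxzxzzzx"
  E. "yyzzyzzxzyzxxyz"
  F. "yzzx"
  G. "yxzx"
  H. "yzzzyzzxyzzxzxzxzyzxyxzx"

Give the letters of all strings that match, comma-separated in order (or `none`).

A → no match — must end with "zx"
B → match
C → no match
D → match
E → no match — must end with "zx"
F → match
G → match
H → no match

B, D, F, G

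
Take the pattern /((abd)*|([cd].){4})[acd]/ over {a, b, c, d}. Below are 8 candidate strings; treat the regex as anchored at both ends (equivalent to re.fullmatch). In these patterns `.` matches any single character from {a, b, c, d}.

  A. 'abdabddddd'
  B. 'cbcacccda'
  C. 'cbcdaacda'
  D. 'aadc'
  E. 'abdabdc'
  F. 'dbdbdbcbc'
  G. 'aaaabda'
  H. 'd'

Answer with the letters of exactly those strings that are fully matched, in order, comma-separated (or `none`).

B, E, F, H

A → no match
B → match
C → no match
D → no match
E → match
F → match
G → no match
H → match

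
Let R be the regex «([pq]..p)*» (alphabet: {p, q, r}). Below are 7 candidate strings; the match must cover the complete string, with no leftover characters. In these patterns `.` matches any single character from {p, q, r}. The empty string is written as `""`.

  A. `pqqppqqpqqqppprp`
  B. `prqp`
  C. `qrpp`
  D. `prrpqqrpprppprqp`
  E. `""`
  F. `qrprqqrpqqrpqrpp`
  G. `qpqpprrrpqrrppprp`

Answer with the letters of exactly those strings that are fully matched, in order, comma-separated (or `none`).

A, B, C, D, E

A → match
B → match
C → match
D → match
E → match
F → no match
G → no match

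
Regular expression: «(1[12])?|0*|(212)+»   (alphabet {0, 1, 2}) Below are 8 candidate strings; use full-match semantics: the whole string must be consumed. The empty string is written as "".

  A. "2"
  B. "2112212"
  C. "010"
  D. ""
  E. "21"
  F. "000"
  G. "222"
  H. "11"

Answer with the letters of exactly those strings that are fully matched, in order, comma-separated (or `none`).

A → no match
B → no match
C → no match
D → match
E → no match
F → match
G → no match
H → match

D, F, H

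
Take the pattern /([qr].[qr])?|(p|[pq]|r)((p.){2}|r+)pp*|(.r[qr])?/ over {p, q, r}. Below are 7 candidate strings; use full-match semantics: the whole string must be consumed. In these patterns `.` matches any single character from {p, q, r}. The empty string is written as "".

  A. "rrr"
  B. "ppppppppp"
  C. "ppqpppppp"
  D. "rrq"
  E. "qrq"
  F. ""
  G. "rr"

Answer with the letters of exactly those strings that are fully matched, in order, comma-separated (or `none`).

A → match
B → match
C → match
D → match
E → match
F → match
G → no match

A, B, C, D, E, F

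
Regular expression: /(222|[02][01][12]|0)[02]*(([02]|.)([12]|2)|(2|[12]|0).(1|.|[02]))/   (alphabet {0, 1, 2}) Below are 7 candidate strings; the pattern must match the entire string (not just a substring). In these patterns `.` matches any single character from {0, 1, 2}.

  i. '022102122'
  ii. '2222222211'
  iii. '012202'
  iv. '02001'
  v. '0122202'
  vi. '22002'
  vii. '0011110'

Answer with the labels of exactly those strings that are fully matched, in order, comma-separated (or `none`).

i → no match
ii → match
iii → match
iv → match
v → match
vi → no match
vii → no match

ii, iii, iv, v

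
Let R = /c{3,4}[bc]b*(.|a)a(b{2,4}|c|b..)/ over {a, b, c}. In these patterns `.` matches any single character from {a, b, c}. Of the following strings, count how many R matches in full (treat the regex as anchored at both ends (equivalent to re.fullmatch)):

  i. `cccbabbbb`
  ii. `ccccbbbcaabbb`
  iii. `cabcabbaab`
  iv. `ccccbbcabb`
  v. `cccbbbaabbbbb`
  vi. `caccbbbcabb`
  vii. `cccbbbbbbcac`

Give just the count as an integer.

2

i → no match
ii → no match
iii → no match
iv → match
v → no match
vi → no match
vii → match
Total matched: 2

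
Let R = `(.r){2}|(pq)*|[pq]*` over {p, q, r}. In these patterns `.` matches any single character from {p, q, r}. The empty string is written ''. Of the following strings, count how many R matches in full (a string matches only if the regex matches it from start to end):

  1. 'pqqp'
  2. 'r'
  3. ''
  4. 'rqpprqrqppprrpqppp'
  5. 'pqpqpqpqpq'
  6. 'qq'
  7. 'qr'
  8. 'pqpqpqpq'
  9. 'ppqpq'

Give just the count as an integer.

6

1 → match
2 → no match
3 → match
4 → no match
5 → match
6 → match
7 → no match
8 → match
9 → match
Total matched: 6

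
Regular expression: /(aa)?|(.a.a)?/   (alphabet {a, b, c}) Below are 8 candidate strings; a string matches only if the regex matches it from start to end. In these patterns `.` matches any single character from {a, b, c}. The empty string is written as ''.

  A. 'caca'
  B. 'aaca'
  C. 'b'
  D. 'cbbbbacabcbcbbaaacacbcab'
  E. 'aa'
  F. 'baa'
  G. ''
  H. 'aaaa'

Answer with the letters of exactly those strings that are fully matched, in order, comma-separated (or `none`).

A → match
B → match
C → no match
D → no match
E → match
F → no match
G → match
H → match

A, B, E, G, H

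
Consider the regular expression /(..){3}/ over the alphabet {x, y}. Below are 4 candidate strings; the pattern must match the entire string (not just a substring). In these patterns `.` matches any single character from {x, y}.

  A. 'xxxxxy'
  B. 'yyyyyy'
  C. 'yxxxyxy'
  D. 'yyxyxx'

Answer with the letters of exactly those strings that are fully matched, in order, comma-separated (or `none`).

A → match
B → match
C → no match
D → match

A, B, D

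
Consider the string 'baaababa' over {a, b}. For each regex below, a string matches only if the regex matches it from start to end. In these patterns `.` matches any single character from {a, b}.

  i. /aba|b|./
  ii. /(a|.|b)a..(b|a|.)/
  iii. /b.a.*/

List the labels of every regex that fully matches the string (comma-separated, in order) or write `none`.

i → no match
ii → no match
iii → match

iii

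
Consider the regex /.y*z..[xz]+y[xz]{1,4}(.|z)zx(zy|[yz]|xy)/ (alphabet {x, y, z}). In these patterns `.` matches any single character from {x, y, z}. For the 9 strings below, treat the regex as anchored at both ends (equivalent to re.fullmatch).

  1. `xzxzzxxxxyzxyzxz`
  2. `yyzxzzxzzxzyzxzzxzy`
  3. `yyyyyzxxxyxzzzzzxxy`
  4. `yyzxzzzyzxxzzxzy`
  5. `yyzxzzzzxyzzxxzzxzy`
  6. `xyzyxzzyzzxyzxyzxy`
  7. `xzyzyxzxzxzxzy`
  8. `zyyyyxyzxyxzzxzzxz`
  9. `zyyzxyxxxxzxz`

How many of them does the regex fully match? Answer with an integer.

1 → match
2 → match
3 → match
4 → match
5 → match
6 → no match
7 → no match
8 → no match
9 → no match
Total matched: 5

5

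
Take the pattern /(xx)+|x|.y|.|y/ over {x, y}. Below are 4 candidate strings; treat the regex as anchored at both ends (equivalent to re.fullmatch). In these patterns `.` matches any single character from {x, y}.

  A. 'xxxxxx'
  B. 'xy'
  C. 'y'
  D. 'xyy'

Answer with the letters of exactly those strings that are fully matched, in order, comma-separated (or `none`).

A → match
B → match
C → match
D → no match

A, B, C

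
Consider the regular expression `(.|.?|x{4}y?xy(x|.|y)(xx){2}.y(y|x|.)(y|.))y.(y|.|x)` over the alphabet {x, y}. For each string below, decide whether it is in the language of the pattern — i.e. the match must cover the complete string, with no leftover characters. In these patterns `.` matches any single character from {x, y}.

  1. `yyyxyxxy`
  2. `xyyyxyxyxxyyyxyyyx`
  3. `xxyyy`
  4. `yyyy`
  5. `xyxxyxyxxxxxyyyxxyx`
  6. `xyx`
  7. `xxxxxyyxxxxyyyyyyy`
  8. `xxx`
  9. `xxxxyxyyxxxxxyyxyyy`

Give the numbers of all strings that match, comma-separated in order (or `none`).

4, 7, 9

1 → no match
2 → no match
3 → no match
4 → match
5 → no match
6 → no match
7 → match
8 → no match
9 → match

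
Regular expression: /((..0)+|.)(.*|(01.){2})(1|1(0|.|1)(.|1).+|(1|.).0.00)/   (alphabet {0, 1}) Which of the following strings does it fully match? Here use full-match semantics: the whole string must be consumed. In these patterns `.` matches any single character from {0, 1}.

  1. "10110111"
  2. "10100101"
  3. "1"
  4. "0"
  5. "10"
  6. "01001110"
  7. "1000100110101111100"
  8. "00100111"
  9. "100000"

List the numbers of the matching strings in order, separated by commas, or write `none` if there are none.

1, 2, 6, 7, 8

1 → match
2 → match
3 → no match
4 → no match
5 → no match
6 → match
7 → match
8 → match
9 → no match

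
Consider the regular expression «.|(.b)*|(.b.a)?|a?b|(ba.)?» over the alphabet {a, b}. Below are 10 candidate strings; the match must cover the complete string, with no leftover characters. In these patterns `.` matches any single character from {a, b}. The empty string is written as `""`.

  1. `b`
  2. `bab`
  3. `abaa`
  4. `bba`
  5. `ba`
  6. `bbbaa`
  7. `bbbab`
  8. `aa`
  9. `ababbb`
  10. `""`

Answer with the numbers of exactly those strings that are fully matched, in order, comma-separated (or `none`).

1, 2, 3, 9, 10

1. `b` → match
2. `bab` → match
3. `abaa` → match
4. `bba` → no match
5. `ba` → no match
6. `bbbaa` → no match
7. `bbbab` → no match
8. `aa` → no match
9. `ababbb` → match
10. `""` → match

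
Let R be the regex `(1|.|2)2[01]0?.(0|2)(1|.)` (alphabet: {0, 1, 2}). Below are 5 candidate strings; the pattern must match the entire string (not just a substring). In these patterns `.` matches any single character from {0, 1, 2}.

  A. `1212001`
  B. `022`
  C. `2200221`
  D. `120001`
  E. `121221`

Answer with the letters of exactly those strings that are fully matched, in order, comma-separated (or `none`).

C, D, E

A → no match
B → no match
C → match
D → match
E → match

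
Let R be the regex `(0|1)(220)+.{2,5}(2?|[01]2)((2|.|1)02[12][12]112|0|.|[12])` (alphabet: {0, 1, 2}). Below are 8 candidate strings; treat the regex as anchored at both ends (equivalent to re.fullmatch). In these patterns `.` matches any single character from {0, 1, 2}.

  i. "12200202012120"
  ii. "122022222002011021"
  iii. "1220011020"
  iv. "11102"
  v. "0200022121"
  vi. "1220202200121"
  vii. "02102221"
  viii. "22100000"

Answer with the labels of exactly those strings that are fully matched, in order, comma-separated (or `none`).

i → no match
ii → no match
iii. "1220011020" → match
iv. "11102" → no match
v. "0200022121" → no match
vi → no match
vii. "02102221" → no match
viii. "22100000" → no match

iii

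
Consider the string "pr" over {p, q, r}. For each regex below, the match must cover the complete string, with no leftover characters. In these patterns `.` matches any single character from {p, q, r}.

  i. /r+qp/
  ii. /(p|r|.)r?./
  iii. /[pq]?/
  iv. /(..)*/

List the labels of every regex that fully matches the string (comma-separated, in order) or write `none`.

i → no match — must start with "r"
ii → match
iii → no match
iv → match

ii, iv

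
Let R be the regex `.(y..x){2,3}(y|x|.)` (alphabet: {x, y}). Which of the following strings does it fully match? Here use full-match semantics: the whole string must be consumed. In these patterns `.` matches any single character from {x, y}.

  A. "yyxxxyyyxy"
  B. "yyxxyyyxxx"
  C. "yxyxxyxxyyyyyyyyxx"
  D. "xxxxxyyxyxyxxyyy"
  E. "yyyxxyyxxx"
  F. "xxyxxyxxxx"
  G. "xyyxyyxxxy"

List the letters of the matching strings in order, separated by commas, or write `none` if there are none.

A, E

A. "yyxxxyyyxy" → match
B. "yyxxyyyxxx" → no match
C → no match
D → no match
E. "yyyxxyyxxx" → match
F. "xxyxxyxxxx" → no match
G. "xyyxyyxxxy" → no match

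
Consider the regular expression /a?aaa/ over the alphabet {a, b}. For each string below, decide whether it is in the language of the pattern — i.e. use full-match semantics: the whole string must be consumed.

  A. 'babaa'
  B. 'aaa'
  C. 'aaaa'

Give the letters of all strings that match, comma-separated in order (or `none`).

B, C

A → no match — must end with 'aaa'
B → match
C → match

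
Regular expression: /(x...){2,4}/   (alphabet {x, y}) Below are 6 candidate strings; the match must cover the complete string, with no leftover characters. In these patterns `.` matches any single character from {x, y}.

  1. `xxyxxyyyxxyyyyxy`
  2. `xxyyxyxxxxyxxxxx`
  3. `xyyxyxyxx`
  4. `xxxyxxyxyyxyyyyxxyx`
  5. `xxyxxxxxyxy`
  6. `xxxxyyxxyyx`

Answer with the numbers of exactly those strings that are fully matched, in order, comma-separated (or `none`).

2

1 → no match
2 → match
3. `xyyxyxyxx` → no match
4 → no match
5. `xxyxxxxxyxy` → no match
6. `xxxxyyxxyyx` → no match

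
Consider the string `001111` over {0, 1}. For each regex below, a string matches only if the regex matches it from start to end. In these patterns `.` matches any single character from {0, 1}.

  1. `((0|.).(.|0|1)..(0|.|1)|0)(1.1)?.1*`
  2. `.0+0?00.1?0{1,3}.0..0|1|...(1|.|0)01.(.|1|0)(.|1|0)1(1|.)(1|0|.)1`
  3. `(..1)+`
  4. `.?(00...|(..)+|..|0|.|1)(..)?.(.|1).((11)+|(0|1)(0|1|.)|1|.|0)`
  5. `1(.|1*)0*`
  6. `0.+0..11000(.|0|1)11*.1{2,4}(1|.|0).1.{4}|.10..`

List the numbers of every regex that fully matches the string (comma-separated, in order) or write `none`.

1, 3, 4

1 → match
2 → no match
3 → match
4 → match
5 → no match — must start with `1`
6 → no match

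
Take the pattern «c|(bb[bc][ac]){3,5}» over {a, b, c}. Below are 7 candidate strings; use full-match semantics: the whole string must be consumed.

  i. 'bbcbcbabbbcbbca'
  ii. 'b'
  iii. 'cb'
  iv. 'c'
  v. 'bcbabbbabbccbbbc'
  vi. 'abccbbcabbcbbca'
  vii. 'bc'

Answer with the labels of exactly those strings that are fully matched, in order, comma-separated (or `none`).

iv

i → no match
ii → no match
iii → no match
iv → match
v → no match
vi → no match
vii → no match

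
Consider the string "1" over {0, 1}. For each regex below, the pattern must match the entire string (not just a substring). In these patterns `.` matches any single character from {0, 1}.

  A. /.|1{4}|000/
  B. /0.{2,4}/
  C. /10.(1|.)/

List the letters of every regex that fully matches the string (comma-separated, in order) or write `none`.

A

A → match
B → no match — must start with "0"
C → no match — must start with "10"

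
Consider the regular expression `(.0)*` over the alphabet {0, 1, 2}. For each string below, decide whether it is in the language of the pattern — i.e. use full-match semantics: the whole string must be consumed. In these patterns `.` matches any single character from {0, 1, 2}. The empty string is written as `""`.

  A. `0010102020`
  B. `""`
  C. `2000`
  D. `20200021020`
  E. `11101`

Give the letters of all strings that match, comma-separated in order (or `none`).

A, B, C

A. `0010102020` → match
B. `""` → match
C. `2000` → match
D. `20200021020` → no match
E. `11101` → no match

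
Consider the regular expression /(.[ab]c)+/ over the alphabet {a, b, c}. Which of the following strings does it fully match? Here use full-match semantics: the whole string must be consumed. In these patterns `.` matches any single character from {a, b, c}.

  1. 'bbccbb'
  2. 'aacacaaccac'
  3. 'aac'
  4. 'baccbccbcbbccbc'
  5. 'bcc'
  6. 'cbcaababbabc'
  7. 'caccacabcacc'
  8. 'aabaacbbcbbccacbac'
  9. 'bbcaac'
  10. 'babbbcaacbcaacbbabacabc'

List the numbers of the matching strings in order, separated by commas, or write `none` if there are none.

3, 4, 9

1 → no match — must end with 'c'
2 → no match
3 → match
4 → match
5 → no match
6 → no match
7 → no match
8 → no match
9 → match
10 → no match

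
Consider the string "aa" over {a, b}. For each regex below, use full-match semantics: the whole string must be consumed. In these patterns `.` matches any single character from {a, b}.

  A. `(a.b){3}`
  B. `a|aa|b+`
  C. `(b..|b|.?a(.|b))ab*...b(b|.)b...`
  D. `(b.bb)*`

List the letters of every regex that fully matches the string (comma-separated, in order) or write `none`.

B

A → no match — must end with "b"
B → match
C → no match
D → no match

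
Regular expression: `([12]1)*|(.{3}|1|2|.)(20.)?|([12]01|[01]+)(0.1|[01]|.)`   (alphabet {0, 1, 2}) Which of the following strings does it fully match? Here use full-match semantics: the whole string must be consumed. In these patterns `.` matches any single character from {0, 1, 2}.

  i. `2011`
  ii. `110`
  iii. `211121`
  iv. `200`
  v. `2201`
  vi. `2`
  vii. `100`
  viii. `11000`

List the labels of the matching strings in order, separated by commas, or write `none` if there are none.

i, ii, iii, iv, v, vi, vii, viii

i → match
ii → match
iii → match
iv → match
v → match
vi → match
vii → match
viii → match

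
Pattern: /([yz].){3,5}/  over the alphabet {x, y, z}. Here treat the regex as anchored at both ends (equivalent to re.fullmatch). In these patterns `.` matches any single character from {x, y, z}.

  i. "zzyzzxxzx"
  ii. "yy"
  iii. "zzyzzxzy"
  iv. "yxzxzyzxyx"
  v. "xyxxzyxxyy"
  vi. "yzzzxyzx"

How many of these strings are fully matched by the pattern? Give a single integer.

2

i. "zzyzzxxzx" → no match
ii. "yy" → no match
iii. "zzyzzxzy" → match
iv. "yxzxzyzxyx" → match
v. "xyxxzyxxyy" → no match
vi. "yzzzxyzx" → no match
Total matched: 2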